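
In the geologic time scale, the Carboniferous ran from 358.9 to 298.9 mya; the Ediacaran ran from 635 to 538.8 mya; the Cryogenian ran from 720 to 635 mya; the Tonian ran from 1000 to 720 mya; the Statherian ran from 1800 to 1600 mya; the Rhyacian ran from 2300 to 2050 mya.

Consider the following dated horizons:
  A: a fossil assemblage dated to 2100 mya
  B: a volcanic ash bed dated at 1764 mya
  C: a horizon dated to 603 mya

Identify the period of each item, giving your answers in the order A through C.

A — Rhyacian; B — Statherian; C — Ediacaran

Match each age against the start–end ranges in the excerpt: A = 2100 Ma → Rhyacian (2300–2050); B = 1764 Ma → Statherian (1800–1600); C = 603 Ma → Ediacaran (635–538.8).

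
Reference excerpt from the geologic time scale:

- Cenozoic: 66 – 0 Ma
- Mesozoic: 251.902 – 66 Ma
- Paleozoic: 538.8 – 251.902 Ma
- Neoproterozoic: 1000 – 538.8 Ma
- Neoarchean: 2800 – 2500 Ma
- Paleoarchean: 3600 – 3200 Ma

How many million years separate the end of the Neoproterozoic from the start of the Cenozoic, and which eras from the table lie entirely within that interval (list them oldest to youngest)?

The Neoproterozoic closes at 538.8 Ma and the Cenozoic opens at 66 Ma, so the interval is 538.8 − 66 = 472.8 Myr.
An era fits inside if it starts at or after 538.8 Ma and ends at or before 66 Ma; oldest first that gives Paleozoic, Mesozoic.

472.8 million years; Paleozoic, Mesozoic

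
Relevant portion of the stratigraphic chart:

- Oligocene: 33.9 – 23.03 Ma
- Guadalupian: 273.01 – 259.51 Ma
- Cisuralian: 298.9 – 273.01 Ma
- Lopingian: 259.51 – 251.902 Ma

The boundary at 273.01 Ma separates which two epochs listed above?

Cisuralian and Guadalupian

The Cisuralian ends at 273.01 Ma and the Guadalupian begins at 273.01 Ma, so they share that boundary.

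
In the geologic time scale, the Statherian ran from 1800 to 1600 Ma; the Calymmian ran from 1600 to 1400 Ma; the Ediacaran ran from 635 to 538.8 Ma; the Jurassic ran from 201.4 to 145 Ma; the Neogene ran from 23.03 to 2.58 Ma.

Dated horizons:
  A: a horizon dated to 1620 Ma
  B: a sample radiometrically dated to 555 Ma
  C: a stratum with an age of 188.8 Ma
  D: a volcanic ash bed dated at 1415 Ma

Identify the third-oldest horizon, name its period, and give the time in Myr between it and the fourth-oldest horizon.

Sorted oldest-first by Ma: A (1620), D (1415), B (555), C (188.8).
The third oldest is B at 555 Ma, which lies in 635–538.8 Ma: the Ediacaran.
The fourth oldest is C at 188.8 Ma; separation = |555 − 188.8| = 366.2 Myr.

B, in the Ediacaran; 366.2 million years to C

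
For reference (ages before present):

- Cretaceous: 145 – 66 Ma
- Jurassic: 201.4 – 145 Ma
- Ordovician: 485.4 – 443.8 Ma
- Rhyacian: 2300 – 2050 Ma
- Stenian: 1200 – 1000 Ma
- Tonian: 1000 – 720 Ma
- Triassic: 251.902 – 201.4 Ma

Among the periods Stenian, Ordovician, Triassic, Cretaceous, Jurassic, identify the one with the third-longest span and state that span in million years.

Start − end for each: Stenian 1200 − 1000 = 200; Ordovician 485.4 − 443.8 = 41.6; Triassic 251.902 − 201.4 = 50.502; Cretaceous 145 − 66 = 79; Jurassic 201.4 − 145 = 56.4.
Ranking these from longest: Stenian > Cretaceous > Jurassic > Triassic > Ordovician.
Position 3 in that ranking is Jurassic, which lasted 56.4 Myr.

Jurassic, 56.4 million years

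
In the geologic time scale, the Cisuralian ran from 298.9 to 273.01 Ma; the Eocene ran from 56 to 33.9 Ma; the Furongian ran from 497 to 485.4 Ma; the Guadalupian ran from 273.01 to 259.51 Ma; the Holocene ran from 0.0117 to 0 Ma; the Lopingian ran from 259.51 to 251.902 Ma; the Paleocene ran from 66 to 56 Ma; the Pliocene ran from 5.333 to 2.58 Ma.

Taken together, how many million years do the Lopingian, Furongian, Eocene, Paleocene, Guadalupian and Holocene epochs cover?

Each duration: Lopingian = 7.608; Furongian = 11.6; Eocene = 22.1; Paleocene = 10; Guadalupian = 13.5; Holocene = 0.0117.
Sum: 7.608 + 11.6 + 22.1 + 10 + 13.5 + 0.0117 = 64.8197 Myr.

64.8197 million years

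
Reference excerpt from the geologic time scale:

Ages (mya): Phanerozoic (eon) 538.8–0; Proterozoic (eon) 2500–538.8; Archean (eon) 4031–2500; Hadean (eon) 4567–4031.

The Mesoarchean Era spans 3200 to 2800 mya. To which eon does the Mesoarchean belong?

The Mesoarchean (3200–2800 Ma) lies entirely within 4031–2500 Ma, the Archean Eon.

Archean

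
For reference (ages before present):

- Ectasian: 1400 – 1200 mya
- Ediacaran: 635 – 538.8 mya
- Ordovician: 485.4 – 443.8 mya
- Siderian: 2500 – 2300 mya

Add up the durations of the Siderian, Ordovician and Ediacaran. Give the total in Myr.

337.8 million years

Each duration: Siderian = 200; Ordovician = 41.6; Ediacaran = 96.2.
Sum: 200 + 41.6 + 96.2 = 337.8 Myr.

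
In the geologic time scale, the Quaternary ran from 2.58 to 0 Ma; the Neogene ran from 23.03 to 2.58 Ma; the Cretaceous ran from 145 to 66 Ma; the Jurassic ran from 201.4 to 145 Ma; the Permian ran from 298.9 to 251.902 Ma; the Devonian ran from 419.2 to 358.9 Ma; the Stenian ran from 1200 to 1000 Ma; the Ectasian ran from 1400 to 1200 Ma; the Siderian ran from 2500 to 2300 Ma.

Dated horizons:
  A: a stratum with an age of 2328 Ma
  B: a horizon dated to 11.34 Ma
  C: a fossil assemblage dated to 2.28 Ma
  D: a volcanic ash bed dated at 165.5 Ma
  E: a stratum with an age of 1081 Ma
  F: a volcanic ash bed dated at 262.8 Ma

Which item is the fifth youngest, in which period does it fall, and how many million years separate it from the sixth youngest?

Sorted youngest-first by Ma: C (2.28), B (11.34), D (165.5), F (262.8), E (1081), A (2328).
The fifth youngest is E at 1081 Ma, which lies in 1200–1000 Ma: the Stenian.
The sixth youngest is A at 2328 Ma; separation = |1081 − 2328| = 1247 Myr.

E, in the Stenian; 1247 million years to A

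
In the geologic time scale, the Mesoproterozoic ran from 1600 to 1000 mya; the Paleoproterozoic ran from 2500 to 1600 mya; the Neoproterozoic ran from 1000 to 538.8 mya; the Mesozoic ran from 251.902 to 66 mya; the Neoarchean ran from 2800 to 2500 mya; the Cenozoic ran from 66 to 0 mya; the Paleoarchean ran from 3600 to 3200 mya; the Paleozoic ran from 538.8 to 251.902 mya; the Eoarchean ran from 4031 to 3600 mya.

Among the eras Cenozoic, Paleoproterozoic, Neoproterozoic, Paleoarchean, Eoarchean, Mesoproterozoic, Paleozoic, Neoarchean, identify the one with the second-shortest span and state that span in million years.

Start − end for each: Cenozoic 66 − 0 = 66; Paleoproterozoic 2500 − 1600 = 900; Neoproterozoic 1000 − 538.8 = 461.2; Paleoarchean 3600 − 3200 = 400; Eoarchean 4031 − 3600 = 431; Mesoproterozoic 1600 − 1000 = 600; Paleozoic 538.8 − 251.902 = 286.898; Neoarchean 2800 − 2500 = 300.
Ranking these from shortest: Cenozoic < Paleozoic < Neoarchean < Paleoarchean < Eoarchean < Neoproterozoic < Mesoproterozoic < Paleoproterozoic.
Position 2 in that ranking is Paleozoic, which lasted 286.898 Myr.

Paleozoic, 286.898 million years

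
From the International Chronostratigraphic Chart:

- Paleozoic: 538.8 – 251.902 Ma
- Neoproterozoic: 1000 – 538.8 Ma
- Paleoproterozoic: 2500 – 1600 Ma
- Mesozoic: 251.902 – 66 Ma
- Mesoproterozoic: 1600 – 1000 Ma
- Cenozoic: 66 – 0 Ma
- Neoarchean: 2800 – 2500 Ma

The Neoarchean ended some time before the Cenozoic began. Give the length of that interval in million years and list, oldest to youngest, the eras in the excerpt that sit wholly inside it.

2434 million years; Paleoproterozoic, Mesoproterozoic, Neoproterozoic, Paleozoic, Mesozoic

End of Neoarchean = 2500 Ma; start of Cenozoic = 66 Ma.
Gap = 2500 − 66 = 2434 Myr.
Eras wholly inside 2500–66 Ma: Paleoproterozoic (2500–1600), Mesoproterozoic (1600–1000), Neoproterozoic (1000–538.8), Paleozoic (538.8–251.902), Mesozoic (251.902–66).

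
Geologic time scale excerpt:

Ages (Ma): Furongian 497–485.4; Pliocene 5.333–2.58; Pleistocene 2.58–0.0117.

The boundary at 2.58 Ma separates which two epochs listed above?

The Pliocene ends at 2.58 Ma and the Pleistocene begins at 2.58 Ma, so they share that boundary.

Pliocene and Pleistocene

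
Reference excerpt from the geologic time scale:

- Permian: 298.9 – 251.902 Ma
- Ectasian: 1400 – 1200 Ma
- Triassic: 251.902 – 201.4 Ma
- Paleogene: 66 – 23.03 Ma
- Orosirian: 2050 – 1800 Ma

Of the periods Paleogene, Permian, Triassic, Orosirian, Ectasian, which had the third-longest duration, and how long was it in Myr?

Start − end for each: Paleogene 66 − 23.03 = 42.97; Permian 298.9 − 251.902 = 46.998; Triassic 251.902 − 201.4 = 50.502; Orosirian 2050 − 1800 = 250; Ectasian 1400 − 1200 = 200.
Ranking these from longest: Orosirian > Ectasian > Triassic > Permian > Paleogene.
Position 3 in that ranking is Triassic, which lasted 50.502 Myr.

Triassic, 50.502 million years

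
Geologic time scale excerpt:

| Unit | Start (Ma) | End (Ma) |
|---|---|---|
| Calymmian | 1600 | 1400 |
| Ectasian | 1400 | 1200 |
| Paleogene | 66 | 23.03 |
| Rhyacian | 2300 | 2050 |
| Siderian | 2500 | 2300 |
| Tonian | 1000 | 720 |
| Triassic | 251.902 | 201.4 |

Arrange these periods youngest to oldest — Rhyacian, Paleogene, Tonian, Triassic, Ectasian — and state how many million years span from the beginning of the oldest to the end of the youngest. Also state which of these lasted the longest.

Start ages (Ma): Rhyacian 2300, Ectasian 1400, Tonian 1000, Triassic 251.902, Paleogene 66.
Ordered youngest to oldest: Paleogene, Triassic, Tonian, Ectasian, Rhyacian.
Span = 2300 − 23.03 = 2276.97 Myr.
Durations: Ectasian 200, Tonian 280, Paleogene 42.97, Triassic 50.502, Rhyacian 250 → longest is Tonian (280 Myr).

Paleogene → Triassic → Tonian → Ectasian → Rhyacian; total span 2276.97 Myr; longest is Tonian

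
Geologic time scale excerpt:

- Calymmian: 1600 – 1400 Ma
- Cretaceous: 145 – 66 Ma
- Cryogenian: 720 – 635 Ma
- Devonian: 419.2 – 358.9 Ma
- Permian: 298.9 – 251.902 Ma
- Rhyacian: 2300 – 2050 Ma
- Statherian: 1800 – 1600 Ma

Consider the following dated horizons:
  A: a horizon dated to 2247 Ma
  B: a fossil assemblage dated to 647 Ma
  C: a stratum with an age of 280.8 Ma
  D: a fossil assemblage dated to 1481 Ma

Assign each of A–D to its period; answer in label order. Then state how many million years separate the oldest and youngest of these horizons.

A — Rhyacian; B — Cryogenian; C — Permian; D — Calymmian; span 1966.2 million years

Match each age against the start–end ranges in the excerpt: A = 2247 Ma → Rhyacian (2300–2050); B = 647 Ma → Cryogenian (720–635); C = 280.8 Ma → Permian (298.9–251.902); D = 1481 Ma → Calymmian (1600–1400).
The largest age is 2247 Ma and the smallest is 280.8 Ma; their difference is 1966.2 Myr.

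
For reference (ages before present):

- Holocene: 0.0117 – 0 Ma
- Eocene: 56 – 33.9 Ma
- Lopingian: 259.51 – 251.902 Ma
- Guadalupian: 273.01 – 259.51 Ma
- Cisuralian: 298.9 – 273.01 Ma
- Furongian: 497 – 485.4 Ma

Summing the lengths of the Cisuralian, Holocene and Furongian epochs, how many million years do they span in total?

Each duration: Cisuralian = 25.89; Holocene = 0.0117; Furongian = 11.6.
Sum: 25.89 + 0.0117 + 11.6 = 37.5017 Myr.

37.5017 million years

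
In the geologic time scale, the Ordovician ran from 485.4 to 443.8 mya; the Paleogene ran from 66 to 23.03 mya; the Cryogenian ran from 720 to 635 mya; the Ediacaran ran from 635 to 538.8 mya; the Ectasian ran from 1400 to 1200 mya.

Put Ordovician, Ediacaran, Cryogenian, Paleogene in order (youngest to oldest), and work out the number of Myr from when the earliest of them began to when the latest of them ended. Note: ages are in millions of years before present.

Paleogene → Ordovician → Ediacaran → Cryogenian; total span 696.97 Myr

Start ages (Ma): Cryogenian 720, Ediacaran 635, Ordovician 485.4, Paleogene 66.
Ordered youngest to oldest: Paleogene, Ordovician, Ediacaran, Cryogenian.
Span = 720 − 23.03 = 696.97 Myr.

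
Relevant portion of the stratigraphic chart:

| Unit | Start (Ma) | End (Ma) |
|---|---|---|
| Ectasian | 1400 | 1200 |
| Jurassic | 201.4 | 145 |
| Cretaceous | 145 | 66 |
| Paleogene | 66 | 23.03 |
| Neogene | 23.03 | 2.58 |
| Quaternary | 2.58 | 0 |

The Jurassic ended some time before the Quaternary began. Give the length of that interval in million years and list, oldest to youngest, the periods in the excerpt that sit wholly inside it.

142.42 million years; Cretaceous, Paleogene, Neogene

The Jurassic closes at 145 Ma and the Quaternary opens at 2.58 Ma, so the interval is 145 − 2.58 = 142.42 Myr.
A period fits inside if it starts at or after 145 Ma and ends at or before 2.58 Ma; oldest first that gives Cretaceous, Paleogene, Neogene.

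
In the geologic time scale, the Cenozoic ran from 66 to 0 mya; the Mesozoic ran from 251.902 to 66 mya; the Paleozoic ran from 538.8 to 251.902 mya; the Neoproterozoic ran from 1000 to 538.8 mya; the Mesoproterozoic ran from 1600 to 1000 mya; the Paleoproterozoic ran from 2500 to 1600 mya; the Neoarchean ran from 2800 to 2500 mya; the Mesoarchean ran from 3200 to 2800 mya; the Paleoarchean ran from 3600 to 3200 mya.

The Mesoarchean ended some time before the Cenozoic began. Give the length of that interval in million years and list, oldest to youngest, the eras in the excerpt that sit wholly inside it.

The Mesoarchean closes at 2800 Ma and the Cenozoic opens at 66 Ma, so the interval is 2800 − 66 = 2734 Myr.
An era fits inside if it starts at or after 2800 Ma and ends at or before 66 Ma; oldest first that gives Neoarchean, Paleoproterozoic, Mesoproterozoic, Neoproterozoic, Paleozoic, Mesozoic.

2734 million years; Neoarchean, Paleoproterozoic, Mesoproterozoic, Neoproterozoic, Paleozoic, Mesozoic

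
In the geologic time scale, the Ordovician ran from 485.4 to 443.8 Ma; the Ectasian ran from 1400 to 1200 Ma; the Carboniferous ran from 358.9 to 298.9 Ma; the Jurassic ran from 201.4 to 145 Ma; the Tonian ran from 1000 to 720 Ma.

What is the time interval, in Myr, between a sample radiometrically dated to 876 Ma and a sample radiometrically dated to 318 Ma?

558 million years

876 − 318 = 558 million years.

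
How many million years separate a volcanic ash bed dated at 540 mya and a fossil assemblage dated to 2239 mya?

2239 − 540 = 1699 million years.

1699 million years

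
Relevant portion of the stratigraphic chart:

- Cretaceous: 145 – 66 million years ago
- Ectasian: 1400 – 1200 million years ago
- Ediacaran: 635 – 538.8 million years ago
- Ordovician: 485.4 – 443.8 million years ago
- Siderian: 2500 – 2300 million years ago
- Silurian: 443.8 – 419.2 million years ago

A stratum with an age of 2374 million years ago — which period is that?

Siderian

2374 Ma lies between 2500 and 2300 Ma, so it falls in the Siderian.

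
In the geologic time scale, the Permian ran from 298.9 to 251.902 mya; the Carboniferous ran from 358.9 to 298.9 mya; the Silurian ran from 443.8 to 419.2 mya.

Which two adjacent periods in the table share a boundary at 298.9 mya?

The Carboniferous ends at 298.9 mya and the Permian begins at 298.9 mya, so they share that boundary.

Carboniferous and Permian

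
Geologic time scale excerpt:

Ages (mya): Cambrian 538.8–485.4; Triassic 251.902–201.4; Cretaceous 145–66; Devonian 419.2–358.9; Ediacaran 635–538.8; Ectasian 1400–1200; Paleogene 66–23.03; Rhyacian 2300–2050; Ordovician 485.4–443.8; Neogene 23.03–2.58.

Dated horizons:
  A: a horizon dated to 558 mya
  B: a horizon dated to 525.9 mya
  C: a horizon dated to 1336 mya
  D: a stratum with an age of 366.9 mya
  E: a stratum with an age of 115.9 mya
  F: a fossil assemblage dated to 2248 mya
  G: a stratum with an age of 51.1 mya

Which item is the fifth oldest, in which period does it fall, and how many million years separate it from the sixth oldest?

D, in the Devonian; 251 million years to E

Larger Ma means older, so oldest first: F 2248 > C 1336 > A 558 > B 525.9 > D 366.9 > E 115.9 > G 51.1.
Counting 5 along gives D (366.9 Ma); the excerpt puts that inside the Devonian, 419.2–358.9 Ma.
Next in line is E (115.9 Ma), and 366.9 − 115.9 = 251 Myr.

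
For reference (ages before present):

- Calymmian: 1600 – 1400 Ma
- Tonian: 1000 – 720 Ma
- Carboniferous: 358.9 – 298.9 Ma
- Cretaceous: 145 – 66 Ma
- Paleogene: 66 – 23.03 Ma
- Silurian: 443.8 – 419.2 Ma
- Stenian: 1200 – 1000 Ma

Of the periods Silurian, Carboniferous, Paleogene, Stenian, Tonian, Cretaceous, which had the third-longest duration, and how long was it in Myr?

Start − end for each: Silurian 443.8 − 419.2 = 24.6; Carboniferous 358.9 − 298.9 = 60; Paleogene 66 − 23.03 = 42.97; Stenian 1200 − 1000 = 200; Tonian 1000 − 720 = 280; Cretaceous 145 − 66 = 79.
Ranking these from longest: Tonian > Stenian > Cretaceous > Carboniferous > Paleogene > Silurian.
Position 3 in that ranking is Cretaceous, which lasted 79 Myr.

Cretaceous, 79 million years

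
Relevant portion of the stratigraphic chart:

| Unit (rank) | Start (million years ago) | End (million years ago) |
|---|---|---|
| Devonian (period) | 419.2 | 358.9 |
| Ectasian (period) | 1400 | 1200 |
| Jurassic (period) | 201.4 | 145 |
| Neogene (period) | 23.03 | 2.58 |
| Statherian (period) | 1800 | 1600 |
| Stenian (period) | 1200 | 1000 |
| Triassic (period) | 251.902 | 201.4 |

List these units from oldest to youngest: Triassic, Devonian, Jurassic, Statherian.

The oldest of these is Statherian (starts 1800 Ma) and the youngest is Jurassic (ends 145 Ma).
In between, by decreasing start age: Devonian (419.2), Triassic (251.902).

Statherian → Devonian → Triassic → Jurassic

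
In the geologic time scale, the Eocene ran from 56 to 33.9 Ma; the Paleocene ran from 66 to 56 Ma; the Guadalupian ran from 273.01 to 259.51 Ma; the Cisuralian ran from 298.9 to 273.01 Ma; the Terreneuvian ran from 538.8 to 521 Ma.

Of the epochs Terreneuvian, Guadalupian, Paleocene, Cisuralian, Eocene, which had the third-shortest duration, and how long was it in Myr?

Terreneuvian, 17.8 million years

Durations: Terreneuvian 17.8; Guadalupian 13.5; Paleocene 10; Cisuralian 25.89; Eocene 22.1 Myr.
Sorted shortest-first: Paleocene (10), Guadalupian (13.5), Terreneuvian (17.8), Eocene (22.1), Cisuralian (25.89).
The third shortest is Terreneuvian at 17.8 Myr.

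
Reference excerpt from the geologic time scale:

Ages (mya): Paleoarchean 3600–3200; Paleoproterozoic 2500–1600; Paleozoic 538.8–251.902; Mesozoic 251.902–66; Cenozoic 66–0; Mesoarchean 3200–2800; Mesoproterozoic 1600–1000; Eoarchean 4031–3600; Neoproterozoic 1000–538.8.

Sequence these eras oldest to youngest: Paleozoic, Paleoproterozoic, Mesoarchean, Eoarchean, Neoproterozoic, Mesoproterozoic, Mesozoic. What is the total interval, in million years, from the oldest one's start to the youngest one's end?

Start ages (Ma): Eoarchean 4031, Mesoarchean 3200, Paleoproterozoic 2500, Mesoproterozoic 1600, Neoproterozoic 1000, Paleozoic 538.8, Mesozoic 251.902.
Ordered oldest to youngest: Eoarchean, Mesoarchean, Paleoproterozoic, Mesoproterozoic, Neoproterozoic, Paleozoic, Mesozoic.
Span = 4031 − 66 = 3965 Myr.

Eoarchean → Mesoarchean → Paleoproterozoic → Mesoproterozoic → Neoproterozoic → Paleozoic → Mesozoic; total span 3965 Myr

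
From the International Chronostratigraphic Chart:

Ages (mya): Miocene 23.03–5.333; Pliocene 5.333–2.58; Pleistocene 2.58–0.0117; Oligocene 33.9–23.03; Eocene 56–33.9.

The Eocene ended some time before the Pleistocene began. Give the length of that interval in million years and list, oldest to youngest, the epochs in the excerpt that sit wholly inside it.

31.32 million years; Oligocene, Miocene, Pliocene

The Eocene closes at 33.9 Ma and the Pleistocene opens at 2.58 Ma, so the interval is 33.9 − 2.58 = 31.32 Myr.
An epoch fits inside if it starts at or after 33.9 Ma and ends at or before 2.58 Ma; oldest first that gives Oligocene, Miocene, Pliocene.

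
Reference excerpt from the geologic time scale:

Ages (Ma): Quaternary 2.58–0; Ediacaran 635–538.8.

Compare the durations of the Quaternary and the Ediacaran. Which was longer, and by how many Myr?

Ediacaran, by 93.62 million years

Quaternary: 2.58 − 0 = 2.58 Myr.
Ediacaran: 635 − 538.8 = 96.2 Myr.
Difference: 96.2 − 2.58 = 93.62 Myr, so the Ediacaran was longer.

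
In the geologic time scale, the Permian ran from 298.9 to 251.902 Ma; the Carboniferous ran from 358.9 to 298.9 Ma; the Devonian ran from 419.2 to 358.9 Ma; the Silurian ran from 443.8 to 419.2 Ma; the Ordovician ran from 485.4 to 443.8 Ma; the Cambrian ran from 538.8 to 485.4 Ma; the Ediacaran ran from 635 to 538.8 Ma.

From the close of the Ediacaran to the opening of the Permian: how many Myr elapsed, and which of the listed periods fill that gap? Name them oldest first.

End of Ediacaran = 538.8 Ma; start of Permian = 298.9 Ma.
Gap = 538.8 − 298.9 = 239.9 Myr.
Periods wholly inside 538.8–298.9 Ma: Cambrian (538.8–485.4), Ordovician (485.4–443.8), Silurian (443.8–419.2), Devonian (419.2–358.9), Carboniferous (358.9–298.9).

239.9 million years; Cambrian, Ordovician, Silurian, Devonian, Carboniferous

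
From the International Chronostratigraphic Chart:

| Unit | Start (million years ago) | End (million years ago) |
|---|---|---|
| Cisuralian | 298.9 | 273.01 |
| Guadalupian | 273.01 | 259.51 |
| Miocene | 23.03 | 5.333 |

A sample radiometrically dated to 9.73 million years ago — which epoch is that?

Miocene

9.73 Ma lies between 23.03 and 5.333 Ma, so it falls in the Miocene.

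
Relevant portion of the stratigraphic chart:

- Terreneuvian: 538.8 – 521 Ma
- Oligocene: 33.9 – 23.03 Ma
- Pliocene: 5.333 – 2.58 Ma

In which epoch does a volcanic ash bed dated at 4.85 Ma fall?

4.85 Ma lies between 5.333 and 2.58 Ma, so it falls in the Pliocene.

Pliocene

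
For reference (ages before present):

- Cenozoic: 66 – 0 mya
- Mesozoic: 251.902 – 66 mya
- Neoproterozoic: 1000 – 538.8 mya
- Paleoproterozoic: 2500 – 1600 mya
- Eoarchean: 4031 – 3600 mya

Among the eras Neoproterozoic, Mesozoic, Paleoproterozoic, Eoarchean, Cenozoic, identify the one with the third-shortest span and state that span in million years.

Start − end for each: Neoproterozoic 1000 − 538.8 = 461.2; Mesozoic 251.902 − 66 = 185.902; Paleoproterozoic 2500 − 1600 = 900; Eoarchean 4031 − 3600 = 431; Cenozoic 66 − 0 = 66.
Ranking these from shortest: Cenozoic < Mesozoic < Eoarchean < Neoproterozoic < Paleoproterozoic.
Position 3 in that ranking is Eoarchean, which lasted 431 Myr.

Eoarchean, 431 million years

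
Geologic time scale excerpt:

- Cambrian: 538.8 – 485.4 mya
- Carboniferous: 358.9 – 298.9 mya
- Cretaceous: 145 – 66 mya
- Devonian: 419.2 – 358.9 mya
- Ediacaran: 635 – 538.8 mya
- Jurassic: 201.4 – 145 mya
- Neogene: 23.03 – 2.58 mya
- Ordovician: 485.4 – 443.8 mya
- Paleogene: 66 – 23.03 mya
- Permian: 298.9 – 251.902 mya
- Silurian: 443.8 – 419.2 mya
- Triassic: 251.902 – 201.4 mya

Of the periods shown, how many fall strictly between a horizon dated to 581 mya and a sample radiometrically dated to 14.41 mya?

10

581 Ma sits inside the Ediacaran (635–538.8) and 14.41 Ma inside the Neogene (23.03–2.58); neither of those is wholly between the two dates.
The listed periods lying completely between them are Cambrian, Ordovician, Silurian, Devonian, Carboniferous, Permian, Triassic, Jurassic, Cretaceous, Paleogene — 10 in all.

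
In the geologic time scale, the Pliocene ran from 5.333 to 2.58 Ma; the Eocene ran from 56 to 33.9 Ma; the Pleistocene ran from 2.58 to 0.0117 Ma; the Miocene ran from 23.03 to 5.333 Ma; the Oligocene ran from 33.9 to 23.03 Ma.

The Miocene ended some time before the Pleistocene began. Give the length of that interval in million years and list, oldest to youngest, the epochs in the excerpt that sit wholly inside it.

The Miocene closes at 5.333 Ma and the Pleistocene opens at 2.58 Ma, so the interval is 5.333 − 2.58 = 2.753 Myr.
An epoch fits inside if it starts at or after 5.333 Ma and ends at or before 2.58 Ma; oldest first that gives Pliocene.

2.753 million years; Pliocene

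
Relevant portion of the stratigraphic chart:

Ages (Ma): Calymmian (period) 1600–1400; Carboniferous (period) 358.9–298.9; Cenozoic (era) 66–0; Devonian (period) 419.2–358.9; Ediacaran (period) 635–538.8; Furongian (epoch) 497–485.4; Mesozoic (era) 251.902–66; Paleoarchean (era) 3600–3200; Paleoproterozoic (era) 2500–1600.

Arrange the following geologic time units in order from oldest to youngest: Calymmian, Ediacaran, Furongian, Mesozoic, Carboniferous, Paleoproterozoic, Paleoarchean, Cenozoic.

Read off each span (Ma): Calymmian 1600–1400; Ediacaran 635–538.8; Furongian 497–485.4; Mesozoic 251.902–66; Carboniferous 358.9–298.9; Paleoproterozoic 2500–1600; Paleoarchean 3600–3200; Cenozoic 66–0.
Larger Ma is older, so oldest→youngest is Paleoarchean, Paleoproterozoic, Calymmian, Ediacaran, Furongian, Carboniferous, Mesozoic, Cenozoic.

Paleoarchean, Paleoproterozoic, Calymmian, Ediacaran, Furongian, Carboniferous, Mesozoic, Cenozoic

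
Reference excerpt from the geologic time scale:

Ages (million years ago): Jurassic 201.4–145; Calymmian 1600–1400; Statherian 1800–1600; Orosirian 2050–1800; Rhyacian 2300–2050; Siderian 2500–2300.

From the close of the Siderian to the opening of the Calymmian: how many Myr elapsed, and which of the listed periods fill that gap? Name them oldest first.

700 million years; Rhyacian, Orosirian, Statherian

The Siderian closes at 2300 Ma and the Calymmian opens at 1600 Ma, so the interval is 2300 − 1600 = 700 Myr.
A period fits inside if it starts at or after 2300 Ma and ends at or before 1600 Ma; oldest first that gives Rhyacian, Orosirian, Statherian.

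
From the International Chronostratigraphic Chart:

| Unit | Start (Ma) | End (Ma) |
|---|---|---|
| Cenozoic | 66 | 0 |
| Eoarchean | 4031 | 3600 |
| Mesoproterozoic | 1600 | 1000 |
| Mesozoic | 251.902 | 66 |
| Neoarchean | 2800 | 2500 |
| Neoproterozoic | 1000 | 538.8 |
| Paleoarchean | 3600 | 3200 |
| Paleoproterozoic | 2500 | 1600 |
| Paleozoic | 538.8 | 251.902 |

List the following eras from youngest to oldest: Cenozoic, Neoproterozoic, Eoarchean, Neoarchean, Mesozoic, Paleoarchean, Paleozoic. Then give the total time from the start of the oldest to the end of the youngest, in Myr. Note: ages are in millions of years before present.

From the excerpt: Cenozoic 66–0; Neoproterozoic 1000–538.8; Eoarchean 4031–3600; Neoarchean 2800–2500; Mesozoic 251.902–66; Paleoarchean 3600–3200; Paleozoic 538.8–251.902 (Ma).
Larger Ma is earlier, so the oldest is Eoarchean and the youngest is Cenozoic; youngest to oldest: Cenozoic, Mesozoic, Paleozoic, Neoproterozoic, Neoarchean, Paleoarchean, Eoarchean.
Oldest start 4031 minus youngest end 0 gives 4031 Myr overall.

Cenozoic, Mesozoic, Paleozoic, Neoproterozoic, Neoarchean, Paleoarchean, Eoarchean; total span 4031 Myr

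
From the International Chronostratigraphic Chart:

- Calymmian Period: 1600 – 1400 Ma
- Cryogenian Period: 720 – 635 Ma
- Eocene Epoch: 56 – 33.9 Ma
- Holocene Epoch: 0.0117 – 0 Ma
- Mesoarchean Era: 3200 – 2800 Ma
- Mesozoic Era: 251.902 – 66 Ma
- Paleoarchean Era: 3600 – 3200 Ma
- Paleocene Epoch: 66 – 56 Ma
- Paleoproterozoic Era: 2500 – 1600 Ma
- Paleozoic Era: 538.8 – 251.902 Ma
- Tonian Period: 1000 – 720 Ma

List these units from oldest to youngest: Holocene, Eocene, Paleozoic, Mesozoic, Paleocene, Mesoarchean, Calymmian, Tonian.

Mesoarchean, then Calymmian, then Tonian, then Paleozoic, then Mesozoic, then Paleocene, then Eocene, then Holocene

The oldest of these is Mesoarchean (starts 3200 Ma) and the youngest is Holocene (ends 0 Ma).
In between, by decreasing start age: Calymmian (1600), Tonian (1000), Paleozoic (538.8), Mesozoic (251.902), Paleocene (66), Eocene (56).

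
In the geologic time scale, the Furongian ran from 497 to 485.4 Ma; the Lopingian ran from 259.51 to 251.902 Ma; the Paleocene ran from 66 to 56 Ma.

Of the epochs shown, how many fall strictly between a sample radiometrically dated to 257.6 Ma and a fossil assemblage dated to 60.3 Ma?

Checking each listed span, none has both start < 257.6 Ma and end > 60.3 Ma — every epoch straddles one of the two dates or lies outside them — so the count is 0.

0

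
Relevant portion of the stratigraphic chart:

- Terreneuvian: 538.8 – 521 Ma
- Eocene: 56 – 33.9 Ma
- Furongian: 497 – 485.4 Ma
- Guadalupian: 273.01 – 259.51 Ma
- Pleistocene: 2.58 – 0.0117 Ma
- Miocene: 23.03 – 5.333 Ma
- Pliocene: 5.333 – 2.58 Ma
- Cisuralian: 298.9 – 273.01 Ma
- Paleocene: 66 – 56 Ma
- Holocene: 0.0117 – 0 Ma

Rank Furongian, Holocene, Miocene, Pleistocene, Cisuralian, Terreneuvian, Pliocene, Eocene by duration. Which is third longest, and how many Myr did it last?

Durations: Furongian 11.6; Holocene 0.0117; Miocene 17.697; Pleistocene 2.5683; Cisuralian 25.89; Terreneuvian 17.8; Pliocene 2.753; Eocene 22.1 Myr.
Sorted longest-first: Cisuralian (25.89), Eocene (22.1), Terreneuvian (17.8), Miocene (17.697), Furongian (11.6), Pliocene (2.753), Pleistocene (2.5683), Holocene (0.0117).
The third longest is Terreneuvian at 17.8 Myr.

Terreneuvian, 17.8 million years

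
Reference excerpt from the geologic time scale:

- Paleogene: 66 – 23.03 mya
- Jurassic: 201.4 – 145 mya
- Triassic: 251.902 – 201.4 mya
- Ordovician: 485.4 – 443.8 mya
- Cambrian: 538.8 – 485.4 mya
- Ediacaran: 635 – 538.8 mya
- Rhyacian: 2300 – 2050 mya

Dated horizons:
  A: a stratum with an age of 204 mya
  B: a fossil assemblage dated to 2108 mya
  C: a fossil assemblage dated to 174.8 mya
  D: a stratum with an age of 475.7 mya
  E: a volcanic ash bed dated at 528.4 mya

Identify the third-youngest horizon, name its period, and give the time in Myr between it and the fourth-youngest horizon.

Smaller Ma means younger, so youngest first: C 174.8 < A 204 < D 475.7 < E 528.4 < B 2108.
Counting 3 along gives D (475.7 Ma); the excerpt puts that inside the Ordovician, 485.4–443.8 Ma.
Next in line is E (528.4 Ma), and 528.4 − 475.7 = 52.7 Myr.

D, in the Ordovician; 52.7 million years to E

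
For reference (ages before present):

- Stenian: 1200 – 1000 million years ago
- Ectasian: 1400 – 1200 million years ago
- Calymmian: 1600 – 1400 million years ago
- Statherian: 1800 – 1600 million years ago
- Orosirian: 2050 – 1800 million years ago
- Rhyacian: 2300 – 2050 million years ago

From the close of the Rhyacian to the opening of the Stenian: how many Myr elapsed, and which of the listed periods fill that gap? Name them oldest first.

850 million years; Orosirian, Statherian, Calymmian, Ectasian

End of Rhyacian = 2050 Ma; start of Stenian = 1200 Ma.
Gap = 2050 − 1200 = 850 Myr.
Periods wholly inside 2050–1200 Ma: Orosirian (2050–1800), Statherian (1800–1600), Calymmian (1600–1400), Ectasian (1400–1200).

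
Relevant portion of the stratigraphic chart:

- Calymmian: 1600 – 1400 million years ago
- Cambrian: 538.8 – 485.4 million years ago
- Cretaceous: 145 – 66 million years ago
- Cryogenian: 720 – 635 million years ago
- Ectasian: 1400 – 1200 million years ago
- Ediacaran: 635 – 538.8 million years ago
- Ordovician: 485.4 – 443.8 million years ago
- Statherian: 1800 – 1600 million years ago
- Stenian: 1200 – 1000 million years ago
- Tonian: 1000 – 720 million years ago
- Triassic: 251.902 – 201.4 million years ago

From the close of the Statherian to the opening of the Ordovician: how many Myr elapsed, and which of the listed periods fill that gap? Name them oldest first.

End of Statherian = 1600 Ma; start of Ordovician = 485.4 Ma.
Gap = 1600 − 485.4 = 1114.6 Myr.
Periods wholly inside 1600–485.4 Ma: Calymmian (1600–1400), Ectasian (1400–1200), Stenian (1200–1000), Tonian (1000–720), Cryogenian (720–635), Ediacaran (635–538.8), Cambrian (538.8–485.4).

1114.6 million years; Calymmian, Ectasian, Stenian, Tonian, Cryogenian, Ediacaran, Cambrian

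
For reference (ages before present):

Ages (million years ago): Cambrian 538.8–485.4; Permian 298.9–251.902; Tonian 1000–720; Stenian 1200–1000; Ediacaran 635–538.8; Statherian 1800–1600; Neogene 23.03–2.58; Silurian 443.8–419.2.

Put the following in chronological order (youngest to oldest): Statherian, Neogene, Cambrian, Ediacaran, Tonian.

Sorting by start age (ascending Ma, since larger Ma = older): Neogene began 23.03, Cambrian began 538.8, Ediacaran began 635, Tonian began 1000, Statherian began 1800.

Neogene, then Cambrian, then Ediacaran, then Tonian, then Statherian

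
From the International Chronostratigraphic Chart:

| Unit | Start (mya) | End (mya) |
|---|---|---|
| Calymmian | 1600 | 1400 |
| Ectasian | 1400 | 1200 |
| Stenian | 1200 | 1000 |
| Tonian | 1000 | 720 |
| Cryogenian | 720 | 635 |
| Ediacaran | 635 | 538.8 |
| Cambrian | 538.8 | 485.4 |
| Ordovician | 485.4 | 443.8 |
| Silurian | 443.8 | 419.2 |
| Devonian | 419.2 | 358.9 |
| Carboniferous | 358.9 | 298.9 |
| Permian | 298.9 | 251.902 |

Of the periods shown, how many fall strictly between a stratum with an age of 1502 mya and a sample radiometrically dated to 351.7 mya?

9

1502 Ma sits inside the Calymmian (1600–1400) and 351.7 Ma inside the Carboniferous (358.9–298.9); neither of those is wholly between the two dates.
The listed periods lying completely between them are Ectasian, Stenian, Tonian, Cryogenian, Ediacaran, Cambrian, Ordovician, Silurian, Devonian — 9 in all.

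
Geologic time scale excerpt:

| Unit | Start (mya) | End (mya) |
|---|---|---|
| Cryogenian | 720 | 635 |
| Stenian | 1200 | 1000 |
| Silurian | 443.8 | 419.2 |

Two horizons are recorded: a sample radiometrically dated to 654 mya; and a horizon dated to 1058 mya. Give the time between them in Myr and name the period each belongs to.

404 million years apart; the first in the Cryogenian, the second in the Stenian

Elapsed time: 1058 − 654 = 404 Myr.
654 Ma lies within 720–635 Ma: Cryogenian.
1058 Ma lies within 1200–1000 Ma: Stenian.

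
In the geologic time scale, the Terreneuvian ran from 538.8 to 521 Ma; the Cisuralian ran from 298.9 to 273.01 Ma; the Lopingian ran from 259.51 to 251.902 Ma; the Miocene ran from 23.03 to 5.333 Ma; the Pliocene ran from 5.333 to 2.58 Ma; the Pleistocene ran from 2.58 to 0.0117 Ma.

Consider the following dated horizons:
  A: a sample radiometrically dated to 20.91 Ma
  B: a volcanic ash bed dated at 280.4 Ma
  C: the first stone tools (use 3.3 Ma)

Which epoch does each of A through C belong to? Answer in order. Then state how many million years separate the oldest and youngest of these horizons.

A: 20.91 Ma lies in 23.03–5.333 Ma, so Miocene.
B: 280.4 Ma lies in 298.9–273.01 Ma, so Cisuralian.
C: 3.3 Ma lies in 5.333–2.58 Ma, so Pliocene.
Oldest = 280.4 Ma, youngest = 3.3 Ma → span 277.1 Myr.

A — Miocene; B — Cisuralian; C — Pliocene; span 277.1 million years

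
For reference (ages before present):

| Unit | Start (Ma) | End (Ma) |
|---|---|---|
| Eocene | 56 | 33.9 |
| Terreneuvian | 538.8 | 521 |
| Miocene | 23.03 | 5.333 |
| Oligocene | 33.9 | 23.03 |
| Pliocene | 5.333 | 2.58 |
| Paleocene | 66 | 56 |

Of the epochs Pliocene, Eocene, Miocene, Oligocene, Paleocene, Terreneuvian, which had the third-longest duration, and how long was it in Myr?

Miocene, 17.697 million years

Start − end for each: Pliocene 5.333 − 2.58 = 2.753; Eocene 56 − 33.9 = 22.1; Miocene 23.03 − 5.333 = 17.697; Oligocene 33.9 − 23.03 = 10.87; Paleocene 66 − 56 = 10; Terreneuvian 538.8 − 521 = 17.8.
Ranking these from longest: Eocene > Terreneuvian > Miocene > Oligocene > Paleocene > Pliocene.
Position 3 in that ranking is Miocene, which lasted 17.697 Myr.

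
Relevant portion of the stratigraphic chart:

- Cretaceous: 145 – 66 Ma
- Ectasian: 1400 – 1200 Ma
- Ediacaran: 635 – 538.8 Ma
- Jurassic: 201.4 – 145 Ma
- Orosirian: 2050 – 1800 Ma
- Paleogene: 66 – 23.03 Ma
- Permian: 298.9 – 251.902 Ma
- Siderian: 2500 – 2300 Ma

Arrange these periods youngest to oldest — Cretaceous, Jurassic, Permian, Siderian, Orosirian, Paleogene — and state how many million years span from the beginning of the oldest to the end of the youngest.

From the excerpt: Cretaceous 145–66; Jurassic 201.4–145; Permian 298.9–251.902; Siderian 2500–2300; Orosirian 2050–1800; Paleogene 66–23.03 (Ma).
Larger Ma is earlier, so the oldest is Siderian and the youngest is Paleogene; youngest to oldest: Paleogene, Cretaceous, Jurassic, Permian, Orosirian, Siderian.
Oldest start 2500 minus youngest end 23.03 gives 2476.97 Myr overall.

Paleogene, Cretaceous, Jurassic, Permian, Orosirian, Siderian; total span 2476.97 Myr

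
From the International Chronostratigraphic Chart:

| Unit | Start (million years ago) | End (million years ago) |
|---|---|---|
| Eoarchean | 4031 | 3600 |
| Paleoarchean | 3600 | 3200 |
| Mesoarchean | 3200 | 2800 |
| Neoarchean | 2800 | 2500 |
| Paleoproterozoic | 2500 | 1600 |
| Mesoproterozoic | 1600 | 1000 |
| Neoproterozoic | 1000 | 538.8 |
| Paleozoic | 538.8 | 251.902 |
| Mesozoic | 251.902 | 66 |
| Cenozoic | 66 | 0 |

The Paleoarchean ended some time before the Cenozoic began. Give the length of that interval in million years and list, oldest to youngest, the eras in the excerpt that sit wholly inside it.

The Paleoarchean closes at 3200 Ma and the Cenozoic opens at 66 Ma, so the interval is 3200 − 66 = 3134 Myr.
An era fits inside if it starts at or after 3200 Ma and ends at or before 66 Ma; oldest first that gives Mesoarchean, Neoarchean, Paleoproterozoic, Mesoproterozoic, Neoproterozoic, Paleozoic, Mesozoic.

3134 million years; Mesoarchean, Neoarchean, Paleoproterozoic, Mesoproterozoic, Neoproterozoic, Paleozoic, Mesozoic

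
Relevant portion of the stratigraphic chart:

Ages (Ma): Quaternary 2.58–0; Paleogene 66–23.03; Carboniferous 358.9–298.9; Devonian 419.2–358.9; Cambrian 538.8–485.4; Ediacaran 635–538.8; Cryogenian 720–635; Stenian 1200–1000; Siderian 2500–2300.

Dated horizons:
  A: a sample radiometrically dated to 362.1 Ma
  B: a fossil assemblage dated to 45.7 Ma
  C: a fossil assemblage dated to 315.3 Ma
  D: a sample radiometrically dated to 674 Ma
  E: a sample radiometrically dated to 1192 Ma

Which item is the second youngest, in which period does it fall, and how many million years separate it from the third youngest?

C, in the Carboniferous; 46.8 million years to A

Sorted youngest-first by Ma: B (45.7), C (315.3), A (362.1), D (674), E (1192).
The second youngest is C at 315.3 Ma, which lies in 358.9–298.9 Ma: the Carboniferous.
The third youngest is A at 362.1 Ma; separation = |315.3 − 362.1| = 46.8 Myr.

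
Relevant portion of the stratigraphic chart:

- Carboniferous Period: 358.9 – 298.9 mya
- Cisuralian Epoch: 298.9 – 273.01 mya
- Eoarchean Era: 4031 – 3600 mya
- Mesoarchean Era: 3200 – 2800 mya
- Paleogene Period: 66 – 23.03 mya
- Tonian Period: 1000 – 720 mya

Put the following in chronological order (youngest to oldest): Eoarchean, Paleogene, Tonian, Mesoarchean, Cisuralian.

Read off each span (Ma): Eoarchean 4031–3600; Paleogene 66–23.03; Tonian 1000–720; Mesoarchean 3200–2800; Cisuralian 298.9–273.01.
Larger Ma is older, so oldest→youngest is Eoarchean, Mesoarchean, Tonian, Cisuralian, Paleogene; reverse it for youngest→oldest.

Paleogene → Cisuralian → Tonian → Mesoarchean → Eoarchean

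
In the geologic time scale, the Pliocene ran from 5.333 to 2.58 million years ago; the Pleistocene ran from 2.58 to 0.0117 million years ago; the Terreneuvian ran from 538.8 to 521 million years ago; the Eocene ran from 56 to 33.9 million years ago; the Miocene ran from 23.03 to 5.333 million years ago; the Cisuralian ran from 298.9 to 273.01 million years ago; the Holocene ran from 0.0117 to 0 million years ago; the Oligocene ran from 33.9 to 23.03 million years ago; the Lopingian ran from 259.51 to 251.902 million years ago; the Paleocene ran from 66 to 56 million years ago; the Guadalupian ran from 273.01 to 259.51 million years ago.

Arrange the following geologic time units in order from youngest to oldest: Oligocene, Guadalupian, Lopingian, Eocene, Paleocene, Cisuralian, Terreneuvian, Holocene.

Holocene → Oligocene → Eocene → Paleocene → Lopingian → Guadalupian → Cisuralian → Terreneuvian

The oldest of these is Terreneuvian (starts 538.8 Ma) and the youngest is Holocene (ends 0 Ma).
In between, by decreasing start age: Cisuralian (298.9), Guadalupian (273.01), Lopingian (259.51), Paleocene (66), Eocene (56), Oligocene (33.9).
Listing youngest first means reversing that sequence.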